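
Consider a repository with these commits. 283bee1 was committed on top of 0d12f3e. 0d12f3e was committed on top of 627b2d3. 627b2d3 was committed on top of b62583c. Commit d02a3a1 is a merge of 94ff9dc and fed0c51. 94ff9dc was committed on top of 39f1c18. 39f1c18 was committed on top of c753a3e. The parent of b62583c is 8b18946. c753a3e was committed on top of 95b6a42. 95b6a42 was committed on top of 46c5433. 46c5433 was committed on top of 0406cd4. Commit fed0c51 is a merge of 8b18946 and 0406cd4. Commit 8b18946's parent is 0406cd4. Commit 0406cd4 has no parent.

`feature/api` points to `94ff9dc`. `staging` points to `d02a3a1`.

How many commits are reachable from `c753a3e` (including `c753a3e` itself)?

Walking parent pointers from c753a3e: reachable set = {0406cd4, 46c5433, 95b6a42, c753a3e}.
That is 4 commits.

4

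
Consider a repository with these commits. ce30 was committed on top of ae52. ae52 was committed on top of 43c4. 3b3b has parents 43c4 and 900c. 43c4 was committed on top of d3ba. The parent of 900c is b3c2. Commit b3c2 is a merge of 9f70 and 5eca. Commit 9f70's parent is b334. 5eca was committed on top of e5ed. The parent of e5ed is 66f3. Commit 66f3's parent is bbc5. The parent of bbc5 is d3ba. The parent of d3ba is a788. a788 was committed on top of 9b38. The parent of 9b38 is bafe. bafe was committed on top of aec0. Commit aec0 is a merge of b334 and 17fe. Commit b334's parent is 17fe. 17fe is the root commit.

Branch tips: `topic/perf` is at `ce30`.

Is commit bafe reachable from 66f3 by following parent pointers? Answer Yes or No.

Ancestors of 66f3 (commits reachable by following parents): {17fe, 66f3, 9b38, a788, aec0, b334, bafe, bbc5, d3ba}.
bafe is in that set, so it is an ancestor of 66f3.

Yes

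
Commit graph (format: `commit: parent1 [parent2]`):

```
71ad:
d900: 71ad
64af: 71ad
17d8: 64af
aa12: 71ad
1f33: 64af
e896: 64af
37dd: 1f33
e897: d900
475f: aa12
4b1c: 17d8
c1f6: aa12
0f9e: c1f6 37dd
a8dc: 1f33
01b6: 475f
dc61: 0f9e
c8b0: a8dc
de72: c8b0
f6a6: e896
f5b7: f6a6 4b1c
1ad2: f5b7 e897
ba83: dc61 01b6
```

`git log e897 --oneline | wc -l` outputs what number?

Walking parent pointers from e897: reachable set = {71ad, d900, e897}.
That is 3 commits.

3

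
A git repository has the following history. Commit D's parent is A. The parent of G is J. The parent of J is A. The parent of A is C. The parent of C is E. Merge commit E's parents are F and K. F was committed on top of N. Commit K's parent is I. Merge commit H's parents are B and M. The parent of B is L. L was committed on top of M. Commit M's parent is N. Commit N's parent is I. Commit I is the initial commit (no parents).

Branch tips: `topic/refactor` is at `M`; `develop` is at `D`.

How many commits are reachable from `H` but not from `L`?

Reachable from H: {B, H, I, L, M, N}.
Reachable from L: {I, L, M, N}.
In H's history but not L's: {B, H} — 2 commits.

2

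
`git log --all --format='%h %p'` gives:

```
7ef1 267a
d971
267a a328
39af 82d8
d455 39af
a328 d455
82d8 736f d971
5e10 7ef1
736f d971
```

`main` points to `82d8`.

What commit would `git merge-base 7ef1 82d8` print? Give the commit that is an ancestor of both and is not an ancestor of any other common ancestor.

Ancestors of 7ef1: {267a, 39af, 736f, 7ef1, 82d8, a328, d455, d971}.
Ancestors of 82d8: {736f, 82d8, d971}.
Common ancestors: {736f, 82d8, d971}.
Among these, 82d8 is not an ancestor of any other common ancestor — it is the merge base.

82d8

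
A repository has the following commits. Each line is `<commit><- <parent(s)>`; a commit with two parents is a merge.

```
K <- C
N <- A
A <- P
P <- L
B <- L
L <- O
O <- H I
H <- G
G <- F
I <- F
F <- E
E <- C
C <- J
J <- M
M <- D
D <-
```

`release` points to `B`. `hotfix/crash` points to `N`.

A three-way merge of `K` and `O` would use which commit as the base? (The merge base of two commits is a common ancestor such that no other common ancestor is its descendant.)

Ancestors of K: {C, D, J, K, M}.
Ancestors of O: {C, D, E, F, G, H, I, J, M, O}.
Common ancestors: {C, D, J, M}.
Among these, C is not an ancestor of any other common ancestor — it is the merge base.

C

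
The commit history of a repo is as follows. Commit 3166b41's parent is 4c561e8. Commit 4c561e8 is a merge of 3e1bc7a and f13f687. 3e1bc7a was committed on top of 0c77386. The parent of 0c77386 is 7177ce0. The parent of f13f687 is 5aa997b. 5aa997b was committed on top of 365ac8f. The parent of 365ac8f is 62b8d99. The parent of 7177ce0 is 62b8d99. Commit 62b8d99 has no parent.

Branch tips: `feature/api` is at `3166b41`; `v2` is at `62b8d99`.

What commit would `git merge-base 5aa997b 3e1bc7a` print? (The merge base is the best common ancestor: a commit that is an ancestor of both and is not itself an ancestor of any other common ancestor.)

Ancestors of 5aa997b: {365ac8f, 5aa997b, 62b8d99}.
Ancestors of 3e1bc7a: {0c77386, 3e1bc7a, 62b8d99, 7177ce0}.
Common ancestors: {62b8d99}.
The only common ancestor is 62b8d99, so it is the merge base.

62b8d99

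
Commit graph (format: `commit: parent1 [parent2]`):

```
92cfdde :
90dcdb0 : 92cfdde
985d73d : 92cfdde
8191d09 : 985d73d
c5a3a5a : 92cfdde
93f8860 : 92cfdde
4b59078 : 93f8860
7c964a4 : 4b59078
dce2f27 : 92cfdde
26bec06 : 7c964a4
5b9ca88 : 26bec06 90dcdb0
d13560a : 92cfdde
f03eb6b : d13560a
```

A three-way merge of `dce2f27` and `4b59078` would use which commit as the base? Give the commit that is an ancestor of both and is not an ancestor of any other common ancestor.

Ancestors of dce2f27: {92cfdde, dce2f27}.
Ancestors of 4b59078: {4b59078, 92cfdde, 93f8860}.
Common ancestors: {92cfdde}.
The only common ancestor is 92cfdde, so it is the merge base.

92cfdde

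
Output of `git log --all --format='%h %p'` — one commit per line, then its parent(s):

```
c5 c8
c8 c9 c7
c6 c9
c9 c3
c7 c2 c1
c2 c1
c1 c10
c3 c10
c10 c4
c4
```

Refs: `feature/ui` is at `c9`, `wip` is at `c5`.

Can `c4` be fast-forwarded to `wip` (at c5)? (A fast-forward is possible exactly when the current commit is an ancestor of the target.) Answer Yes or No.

A fast-forward from c4 to c5 is possible iff c4 is an ancestor of c5.
Ancestors of c5: {c1, c10, c2, c3, c4, c5, c7, c8, c9}.
c4 is among them, so fast-forward is possible.

Yes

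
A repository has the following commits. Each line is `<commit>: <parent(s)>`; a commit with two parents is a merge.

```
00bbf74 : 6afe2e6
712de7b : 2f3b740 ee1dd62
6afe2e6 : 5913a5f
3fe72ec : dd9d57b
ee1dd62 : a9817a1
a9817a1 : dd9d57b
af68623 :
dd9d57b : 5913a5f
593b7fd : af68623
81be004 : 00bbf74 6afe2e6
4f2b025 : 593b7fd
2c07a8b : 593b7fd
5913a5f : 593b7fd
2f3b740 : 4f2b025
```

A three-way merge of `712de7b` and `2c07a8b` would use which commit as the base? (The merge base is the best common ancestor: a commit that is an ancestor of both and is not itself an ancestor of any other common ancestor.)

593b7fd

Ancestors of 712de7b: {2f3b740, 4f2b025, 5913a5f, 593b7fd, 712de7b, a9817a1, af68623, dd9d57b, ee1dd62}.
Ancestors of 2c07a8b: {2c07a8b, 593b7fd, af68623}.
Common ancestors: {593b7fd, af68623}.
Among these, 593b7fd is not an ancestor of any other common ancestor — it is the merge base.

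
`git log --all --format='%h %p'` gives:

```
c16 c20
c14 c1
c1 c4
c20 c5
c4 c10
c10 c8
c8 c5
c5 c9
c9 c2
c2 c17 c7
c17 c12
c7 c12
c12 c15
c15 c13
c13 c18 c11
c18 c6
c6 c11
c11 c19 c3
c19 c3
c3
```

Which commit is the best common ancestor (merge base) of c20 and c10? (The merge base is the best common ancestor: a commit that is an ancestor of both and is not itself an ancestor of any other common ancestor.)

Ancestors of c20: {c11, c12, c13, c15, c17, c18, c19, c2, c20, c3, c5, c6, c7, c9}.
Ancestors of c10: {c10, c11, c12, c13, c15, c17, c18, c19, c2, c3, c5, c6, c7, c8, c9}.
Common ancestors: {c11, c12, c13, c15, c17, c18, c19, c2, c3, c5, c6, c7, c9}.
Among these, c5 is not an ancestor of any other common ancestor — it is the merge base.

c5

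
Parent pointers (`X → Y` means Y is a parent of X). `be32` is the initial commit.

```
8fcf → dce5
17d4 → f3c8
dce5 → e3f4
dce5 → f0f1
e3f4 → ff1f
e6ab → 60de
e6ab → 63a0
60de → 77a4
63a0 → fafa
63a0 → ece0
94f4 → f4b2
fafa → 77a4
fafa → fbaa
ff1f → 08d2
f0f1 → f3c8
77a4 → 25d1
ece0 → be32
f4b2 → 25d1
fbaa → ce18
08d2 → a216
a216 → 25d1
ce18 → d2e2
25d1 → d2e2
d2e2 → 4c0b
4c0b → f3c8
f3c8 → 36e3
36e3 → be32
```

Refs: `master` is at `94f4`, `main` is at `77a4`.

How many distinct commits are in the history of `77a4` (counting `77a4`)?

7

Walking parent pointers from 77a4: reachable set = {25d1, 36e3, 4c0b, 77a4, be32, d2e2, f3c8}.
That is 7 commits.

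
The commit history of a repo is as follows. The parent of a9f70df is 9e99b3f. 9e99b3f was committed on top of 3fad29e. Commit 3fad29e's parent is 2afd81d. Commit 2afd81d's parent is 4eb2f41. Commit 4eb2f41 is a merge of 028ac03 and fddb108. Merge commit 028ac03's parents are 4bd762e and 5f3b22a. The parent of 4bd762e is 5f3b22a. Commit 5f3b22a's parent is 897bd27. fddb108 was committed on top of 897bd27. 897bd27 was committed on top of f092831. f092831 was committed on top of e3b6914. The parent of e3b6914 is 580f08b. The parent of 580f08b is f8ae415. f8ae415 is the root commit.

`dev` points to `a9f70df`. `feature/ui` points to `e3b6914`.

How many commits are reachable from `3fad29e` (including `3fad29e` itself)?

12

Walking parent pointers from 3fad29e: reachable set = {028ac03, 2afd81d, 3fad29e, 4bd762e, 4eb2f41, 580f08b, 5f3b22a, 897bd27, e3b6914, f092831, f8ae415, fddb108}.
That is 12 commits.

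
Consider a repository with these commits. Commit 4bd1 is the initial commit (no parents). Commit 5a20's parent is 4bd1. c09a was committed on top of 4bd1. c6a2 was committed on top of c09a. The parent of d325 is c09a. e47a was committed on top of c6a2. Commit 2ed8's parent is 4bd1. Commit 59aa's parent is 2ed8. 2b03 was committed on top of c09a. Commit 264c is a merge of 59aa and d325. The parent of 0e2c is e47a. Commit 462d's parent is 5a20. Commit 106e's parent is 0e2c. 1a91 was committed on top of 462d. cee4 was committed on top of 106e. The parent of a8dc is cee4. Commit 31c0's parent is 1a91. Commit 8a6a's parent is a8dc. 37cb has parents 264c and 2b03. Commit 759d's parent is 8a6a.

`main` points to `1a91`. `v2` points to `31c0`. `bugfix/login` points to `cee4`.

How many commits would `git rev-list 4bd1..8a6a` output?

Reachable from 8a6a: {0e2c, 106e, 4bd1, 8a6a, a8dc, c09a, c6a2, cee4, e47a}.
Reachable from 4bd1: {4bd1}.
In 8a6a's history but not 4bd1's: {0e2c, 106e, 8a6a, a8dc, c09a, c6a2, cee4, e47a} — 8 commits.

8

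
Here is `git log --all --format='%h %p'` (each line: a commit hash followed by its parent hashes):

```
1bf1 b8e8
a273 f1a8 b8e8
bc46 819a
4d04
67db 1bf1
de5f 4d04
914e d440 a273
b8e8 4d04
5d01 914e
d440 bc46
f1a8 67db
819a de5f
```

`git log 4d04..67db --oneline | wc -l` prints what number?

3

Reachable from 67db: {1bf1, 4d04, 67db, b8e8}.
Reachable from 4d04: {4d04}.
In 67db's history but not 4d04's: {1bf1, 67db, b8e8} — 3 commits.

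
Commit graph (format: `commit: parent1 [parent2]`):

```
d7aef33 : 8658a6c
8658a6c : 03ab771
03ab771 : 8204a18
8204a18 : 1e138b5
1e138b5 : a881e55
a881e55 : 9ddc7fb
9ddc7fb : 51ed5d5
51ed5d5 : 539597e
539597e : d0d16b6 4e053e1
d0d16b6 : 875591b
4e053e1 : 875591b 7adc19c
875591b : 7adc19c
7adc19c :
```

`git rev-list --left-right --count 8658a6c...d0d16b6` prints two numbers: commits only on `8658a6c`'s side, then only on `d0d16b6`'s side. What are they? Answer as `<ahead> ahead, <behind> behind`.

9 ahead, 0 behind

Reachable from 8658a6c: {03ab771, 1e138b5, 4e053e1, 51ed5d5, 539597e, 7adc19c, 8204a18, 8658a6c, 875591b, 9ddc7fb, a881e55, d0d16b6}.
Reachable from d0d16b6: {7adc19c, 875591b, d0d16b6}.
Only in 8658a6c's history (ahead): {03ab771, 1e138b5, 4e053e1, 51ed5d5, 539597e, 8204a18, 8658a6c, 9ddc7fb, a881e55} — 9.
Only in d0d16b6's history (behind): {} — 0.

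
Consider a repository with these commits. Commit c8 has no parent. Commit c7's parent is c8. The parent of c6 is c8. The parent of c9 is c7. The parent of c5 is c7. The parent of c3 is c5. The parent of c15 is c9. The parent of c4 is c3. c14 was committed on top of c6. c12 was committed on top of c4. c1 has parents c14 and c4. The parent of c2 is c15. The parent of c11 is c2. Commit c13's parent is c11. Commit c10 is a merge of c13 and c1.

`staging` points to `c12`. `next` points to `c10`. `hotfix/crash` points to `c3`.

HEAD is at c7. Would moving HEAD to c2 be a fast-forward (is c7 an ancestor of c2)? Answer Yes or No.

Yes

A fast-forward from c7 to c2 is possible iff c7 is an ancestor of c2.
Ancestors of c2: {c15, c2, c7, c8, c9}.
c7 is among them, so fast-forward is possible.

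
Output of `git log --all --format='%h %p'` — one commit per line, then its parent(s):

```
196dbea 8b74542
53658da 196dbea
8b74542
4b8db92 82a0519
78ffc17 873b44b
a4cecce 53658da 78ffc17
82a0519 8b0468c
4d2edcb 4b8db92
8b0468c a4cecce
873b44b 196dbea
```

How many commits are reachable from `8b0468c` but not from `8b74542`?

Reachable from 8b0468c: {196dbea, 53658da, 78ffc17, 873b44b, 8b0468c, 8b74542, a4cecce}.
Reachable from 8b74542: {8b74542}.
In 8b0468c's history but not 8b74542's: {196dbea, 53658da, 78ffc17, 873b44b, 8b0468c, a4cecce} — 6 commits.

6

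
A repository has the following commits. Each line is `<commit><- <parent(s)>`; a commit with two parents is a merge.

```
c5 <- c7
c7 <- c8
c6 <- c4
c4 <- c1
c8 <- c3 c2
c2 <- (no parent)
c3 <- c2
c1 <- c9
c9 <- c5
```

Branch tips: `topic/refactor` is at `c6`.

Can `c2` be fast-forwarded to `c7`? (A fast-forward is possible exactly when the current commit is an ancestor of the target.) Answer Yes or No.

Yes

A fast-forward from c2 to c7 is possible iff c2 is an ancestor of c7.
Ancestors of c7: {c2, c3, c7, c8}.
c2 is among them, so fast-forward is possible.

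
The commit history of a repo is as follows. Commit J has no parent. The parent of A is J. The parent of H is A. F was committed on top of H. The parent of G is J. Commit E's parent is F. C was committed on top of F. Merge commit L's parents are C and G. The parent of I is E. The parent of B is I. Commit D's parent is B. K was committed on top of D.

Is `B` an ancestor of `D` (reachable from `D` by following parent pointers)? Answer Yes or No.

Yes

Ancestors of D (commits reachable by following parents): {A, B, D, E, F, H, I, J}.
B is in that set, so it is an ancestor of D.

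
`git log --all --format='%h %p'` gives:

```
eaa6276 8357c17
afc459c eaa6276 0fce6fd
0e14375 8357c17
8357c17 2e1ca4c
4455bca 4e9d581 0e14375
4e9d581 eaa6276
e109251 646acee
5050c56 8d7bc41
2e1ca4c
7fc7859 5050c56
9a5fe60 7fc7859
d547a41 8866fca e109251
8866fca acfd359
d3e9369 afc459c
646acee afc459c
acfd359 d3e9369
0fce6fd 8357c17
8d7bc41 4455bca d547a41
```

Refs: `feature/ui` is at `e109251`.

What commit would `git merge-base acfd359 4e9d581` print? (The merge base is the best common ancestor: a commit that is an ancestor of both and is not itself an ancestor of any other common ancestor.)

eaa6276

Ancestors of acfd359: {0fce6fd, 2e1ca4c, 8357c17, acfd359, afc459c, d3e9369, eaa6276}.
Ancestors of 4e9d581: {2e1ca4c, 4e9d581, 8357c17, eaa6276}.
Common ancestors: {2e1ca4c, 8357c17, eaa6276}.
Among these, eaa6276 is not an ancestor of any other common ancestor — it is the merge base.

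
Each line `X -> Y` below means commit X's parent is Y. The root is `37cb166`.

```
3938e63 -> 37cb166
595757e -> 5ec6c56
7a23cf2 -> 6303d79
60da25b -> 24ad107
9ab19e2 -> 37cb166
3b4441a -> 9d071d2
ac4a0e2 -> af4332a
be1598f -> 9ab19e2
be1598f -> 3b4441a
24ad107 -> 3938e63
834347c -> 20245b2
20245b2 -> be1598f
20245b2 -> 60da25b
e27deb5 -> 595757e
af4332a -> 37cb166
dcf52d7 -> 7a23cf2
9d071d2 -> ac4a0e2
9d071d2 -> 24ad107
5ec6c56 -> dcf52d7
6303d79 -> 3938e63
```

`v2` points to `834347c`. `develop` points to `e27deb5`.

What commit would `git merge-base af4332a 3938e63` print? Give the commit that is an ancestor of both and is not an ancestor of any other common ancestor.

Ancestors of af4332a: {37cb166, af4332a}.
Ancestors of 3938e63: {37cb166, 3938e63}.
Common ancestors: {37cb166}.
The only common ancestor is 37cb166, so it is the merge base.

37cb166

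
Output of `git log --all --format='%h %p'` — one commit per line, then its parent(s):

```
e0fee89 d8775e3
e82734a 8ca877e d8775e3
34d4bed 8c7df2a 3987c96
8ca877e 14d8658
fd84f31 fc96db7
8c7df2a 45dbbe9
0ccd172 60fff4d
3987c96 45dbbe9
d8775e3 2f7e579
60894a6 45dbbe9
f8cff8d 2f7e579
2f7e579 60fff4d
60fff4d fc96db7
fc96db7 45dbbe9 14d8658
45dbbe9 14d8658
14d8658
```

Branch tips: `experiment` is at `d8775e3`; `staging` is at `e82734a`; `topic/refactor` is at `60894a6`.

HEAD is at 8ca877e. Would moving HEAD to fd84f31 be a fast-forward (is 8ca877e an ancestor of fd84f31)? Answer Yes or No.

A fast-forward from 8ca877e to fd84f31 is possible iff 8ca877e is an ancestor of fd84f31.
Ancestors of fd84f31: {14d8658, 45dbbe9, fc96db7, fd84f31}.
8ca877e is not among them, so fast-forward is not possible.

No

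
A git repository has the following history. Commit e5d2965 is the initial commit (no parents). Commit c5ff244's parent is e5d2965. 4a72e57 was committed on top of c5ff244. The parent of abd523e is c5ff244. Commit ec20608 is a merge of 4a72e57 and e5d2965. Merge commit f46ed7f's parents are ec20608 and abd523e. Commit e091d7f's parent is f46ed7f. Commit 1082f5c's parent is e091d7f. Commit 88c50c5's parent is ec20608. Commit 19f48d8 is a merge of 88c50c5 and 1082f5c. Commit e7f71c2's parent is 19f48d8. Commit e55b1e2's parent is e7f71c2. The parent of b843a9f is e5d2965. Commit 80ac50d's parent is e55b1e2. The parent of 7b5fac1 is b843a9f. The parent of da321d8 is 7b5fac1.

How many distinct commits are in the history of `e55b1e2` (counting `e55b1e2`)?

12

Walking parent pointers from e55b1e2: reachable set = {1082f5c, 19f48d8, 4a72e57, 88c50c5, abd523e, c5ff244, e091d7f, e55b1e2, e5d2965, e7f71c2, ec20608, f46ed7f}.
That is 12 commits.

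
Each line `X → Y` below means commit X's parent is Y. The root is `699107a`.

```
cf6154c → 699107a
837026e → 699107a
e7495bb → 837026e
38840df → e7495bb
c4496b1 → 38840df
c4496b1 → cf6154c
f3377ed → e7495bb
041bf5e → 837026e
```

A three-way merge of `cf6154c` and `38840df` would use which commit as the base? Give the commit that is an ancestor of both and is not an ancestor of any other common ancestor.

Ancestors of cf6154c: {699107a, cf6154c}.
Ancestors of 38840df: {38840df, 699107a, 837026e, e7495bb}.
Common ancestors: {699107a}.
The only common ancestor is 699107a, so it is the merge base.

699107a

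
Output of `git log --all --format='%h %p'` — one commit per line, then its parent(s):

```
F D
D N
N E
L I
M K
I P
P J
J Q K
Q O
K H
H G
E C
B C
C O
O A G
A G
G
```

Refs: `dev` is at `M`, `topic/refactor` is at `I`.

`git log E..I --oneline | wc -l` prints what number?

Reachable from I: {A, G, H, I, J, K, O, P, Q}.
Reachable from E: {A, C, E, G, O}.
In I's history but not E's: {H, I, J, K, P, Q} — 6 commits.

6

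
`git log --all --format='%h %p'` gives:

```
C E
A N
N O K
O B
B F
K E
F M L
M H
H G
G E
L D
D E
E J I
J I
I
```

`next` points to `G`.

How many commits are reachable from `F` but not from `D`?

Reachable from F: {D, E, F, G, H, I, J, L, M}.
Reachable from D: {D, E, I, J}.
In F's history but not D's: {F, G, H, L, M} — 5 commits.

5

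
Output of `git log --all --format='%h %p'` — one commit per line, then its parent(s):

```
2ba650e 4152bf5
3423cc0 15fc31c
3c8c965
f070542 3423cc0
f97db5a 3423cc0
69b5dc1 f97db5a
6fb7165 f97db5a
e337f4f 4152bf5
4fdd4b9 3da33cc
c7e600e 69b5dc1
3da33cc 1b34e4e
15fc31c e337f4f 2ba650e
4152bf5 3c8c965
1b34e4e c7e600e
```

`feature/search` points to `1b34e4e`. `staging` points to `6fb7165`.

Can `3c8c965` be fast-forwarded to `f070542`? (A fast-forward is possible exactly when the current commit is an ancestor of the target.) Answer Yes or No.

A fast-forward from 3c8c965 to f070542 is possible iff 3c8c965 is an ancestor of f070542.
Ancestors of f070542: {15fc31c, 2ba650e, 3423cc0, 3c8c965, 4152bf5, e337f4f, f070542}.
3c8c965 is among them, so fast-forward is possible.

Yes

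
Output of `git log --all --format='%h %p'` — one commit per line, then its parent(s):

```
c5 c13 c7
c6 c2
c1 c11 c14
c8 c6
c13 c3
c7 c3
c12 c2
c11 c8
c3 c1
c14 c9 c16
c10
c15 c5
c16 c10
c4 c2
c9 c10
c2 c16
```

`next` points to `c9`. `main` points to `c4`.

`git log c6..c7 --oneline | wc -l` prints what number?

7

Reachable from c7: {c1, c10, c11, c14, c16, c2, c3, c6, c7, c8, c9}.
Reachable from c6: {c10, c16, c2, c6}.
In c7's history but not c6's: {c1, c11, c14, c3, c7, c8, c9} — 7 commits.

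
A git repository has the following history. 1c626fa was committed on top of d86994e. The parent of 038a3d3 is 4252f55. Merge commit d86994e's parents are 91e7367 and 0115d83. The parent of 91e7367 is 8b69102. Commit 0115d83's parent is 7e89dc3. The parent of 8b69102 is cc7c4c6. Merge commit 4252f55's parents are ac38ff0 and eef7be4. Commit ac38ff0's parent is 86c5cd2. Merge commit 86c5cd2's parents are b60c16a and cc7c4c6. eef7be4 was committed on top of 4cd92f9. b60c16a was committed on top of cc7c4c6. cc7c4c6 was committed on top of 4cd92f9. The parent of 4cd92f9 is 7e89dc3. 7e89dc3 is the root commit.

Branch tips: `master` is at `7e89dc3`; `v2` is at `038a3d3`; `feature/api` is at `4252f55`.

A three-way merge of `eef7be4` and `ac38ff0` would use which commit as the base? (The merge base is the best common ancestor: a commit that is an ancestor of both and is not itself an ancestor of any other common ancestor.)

4cd92f9

Ancestors of eef7be4: {4cd92f9, 7e89dc3, eef7be4}.
Ancestors of ac38ff0: {4cd92f9, 7e89dc3, 86c5cd2, ac38ff0, b60c16a, cc7c4c6}.
Common ancestors: {4cd92f9, 7e89dc3}.
Among these, 4cd92f9 is not an ancestor of any other common ancestor — it is the merge base.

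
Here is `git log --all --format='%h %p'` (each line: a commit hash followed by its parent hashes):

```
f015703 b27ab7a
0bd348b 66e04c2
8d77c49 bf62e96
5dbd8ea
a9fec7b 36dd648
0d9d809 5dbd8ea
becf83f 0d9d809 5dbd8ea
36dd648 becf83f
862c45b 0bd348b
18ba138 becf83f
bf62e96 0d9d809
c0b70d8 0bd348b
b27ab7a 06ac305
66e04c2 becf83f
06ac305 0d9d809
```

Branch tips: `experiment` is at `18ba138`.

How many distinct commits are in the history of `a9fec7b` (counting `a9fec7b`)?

Walking parent pointers from a9fec7b: reachable set = {0d9d809, 36dd648, 5dbd8ea, a9fec7b, becf83f}.
That is 5 commits.

5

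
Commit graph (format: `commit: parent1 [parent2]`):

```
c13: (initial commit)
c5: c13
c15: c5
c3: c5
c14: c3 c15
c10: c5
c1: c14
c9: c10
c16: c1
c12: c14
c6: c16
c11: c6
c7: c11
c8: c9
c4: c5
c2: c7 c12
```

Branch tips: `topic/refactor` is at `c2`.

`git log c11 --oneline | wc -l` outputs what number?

9

Walking parent pointers from c11: reachable set = {c1, c11, c13, c14, c15, c16, c3, c5, c6}.
That is 9 commits.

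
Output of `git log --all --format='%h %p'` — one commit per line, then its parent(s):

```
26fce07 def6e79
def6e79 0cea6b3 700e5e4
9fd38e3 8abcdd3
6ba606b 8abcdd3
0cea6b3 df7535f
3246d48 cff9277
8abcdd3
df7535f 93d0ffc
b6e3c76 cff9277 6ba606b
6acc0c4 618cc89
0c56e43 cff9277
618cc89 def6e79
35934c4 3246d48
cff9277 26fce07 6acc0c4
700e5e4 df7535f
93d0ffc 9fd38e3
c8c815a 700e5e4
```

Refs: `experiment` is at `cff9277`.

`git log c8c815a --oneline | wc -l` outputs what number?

6

Walking parent pointers from c8c815a: reachable set = {700e5e4, 8abcdd3, 93d0ffc, 9fd38e3, c8c815a, df7535f}.
That is 6 commits.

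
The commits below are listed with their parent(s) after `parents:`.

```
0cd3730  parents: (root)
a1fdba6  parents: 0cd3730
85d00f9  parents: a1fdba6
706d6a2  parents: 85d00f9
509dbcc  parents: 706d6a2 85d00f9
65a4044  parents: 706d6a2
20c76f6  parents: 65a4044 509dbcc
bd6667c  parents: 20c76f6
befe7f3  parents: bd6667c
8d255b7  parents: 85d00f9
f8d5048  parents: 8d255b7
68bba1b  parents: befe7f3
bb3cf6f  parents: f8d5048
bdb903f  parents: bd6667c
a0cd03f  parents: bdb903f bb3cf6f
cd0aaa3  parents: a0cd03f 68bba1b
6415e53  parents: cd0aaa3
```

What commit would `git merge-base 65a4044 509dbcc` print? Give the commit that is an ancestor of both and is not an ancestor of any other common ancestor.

Ancestors of 65a4044: {0cd3730, 65a4044, 706d6a2, 85d00f9, a1fdba6}.
Ancestors of 509dbcc: {0cd3730, 509dbcc, 706d6a2, 85d00f9, a1fdba6}.
Common ancestors: {0cd3730, 706d6a2, 85d00f9, a1fdba6}.
Among these, 706d6a2 is not an ancestor of any other common ancestor — it is the merge base.

706d6a2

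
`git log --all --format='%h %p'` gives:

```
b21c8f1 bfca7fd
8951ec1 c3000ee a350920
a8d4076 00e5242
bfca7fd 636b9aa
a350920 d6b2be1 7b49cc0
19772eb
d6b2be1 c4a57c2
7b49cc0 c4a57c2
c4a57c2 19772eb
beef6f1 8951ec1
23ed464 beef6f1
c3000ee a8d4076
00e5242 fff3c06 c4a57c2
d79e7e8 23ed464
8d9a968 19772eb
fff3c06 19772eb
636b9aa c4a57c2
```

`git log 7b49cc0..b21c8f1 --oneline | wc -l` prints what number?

3

Reachable from b21c8f1: {19772eb, 636b9aa, b21c8f1, bfca7fd, c4a57c2}.
Reachable from 7b49cc0: {19772eb, 7b49cc0, c4a57c2}.
In b21c8f1's history but not 7b49cc0's: {636b9aa, b21c8f1, bfca7fd} — 3 commits.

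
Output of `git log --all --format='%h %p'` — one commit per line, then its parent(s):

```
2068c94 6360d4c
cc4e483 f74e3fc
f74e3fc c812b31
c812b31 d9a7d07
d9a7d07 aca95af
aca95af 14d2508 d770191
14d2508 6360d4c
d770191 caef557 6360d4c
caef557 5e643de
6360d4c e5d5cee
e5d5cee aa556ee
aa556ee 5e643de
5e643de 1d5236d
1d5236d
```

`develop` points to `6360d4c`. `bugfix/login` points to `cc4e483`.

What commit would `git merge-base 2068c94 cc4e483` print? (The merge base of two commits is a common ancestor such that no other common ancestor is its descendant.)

6360d4c

Ancestors of 2068c94: {1d5236d, 2068c94, 5e643de, 6360d4c, aa556ee, e5d5cee}.
Ancestors of cc4e483: {14d2508, 1d5236d, 5e643de, 6360d4c, aa556ee, aca95af, c812b31, caef557, cc4e483, d770191, d9a7d07, e5d5cee, f74e3fc}.
Common ancestors: {1d5236d, 5e643de, 6360d4c, aa556ee, e5d5cee}.
Among these, 6360d4c is not an ancestor of any other common ancestor — it is the merge base.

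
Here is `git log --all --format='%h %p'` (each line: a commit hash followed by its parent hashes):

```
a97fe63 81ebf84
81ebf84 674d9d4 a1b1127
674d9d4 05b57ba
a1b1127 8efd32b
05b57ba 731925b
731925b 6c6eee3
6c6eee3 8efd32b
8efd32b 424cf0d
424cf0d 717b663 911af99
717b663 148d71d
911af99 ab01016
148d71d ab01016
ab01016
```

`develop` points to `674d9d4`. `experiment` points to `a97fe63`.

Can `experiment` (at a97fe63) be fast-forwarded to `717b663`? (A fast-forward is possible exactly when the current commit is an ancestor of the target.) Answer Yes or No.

No

A fast-forward from a97fe63 to 717b663 is possible iff a97fe63 is an ancestor of 717b663.
Ancestors of 717b663: {148d71d, 717b663, ab01016}.
a97fe63 is not among them, so fast-forward is not possible.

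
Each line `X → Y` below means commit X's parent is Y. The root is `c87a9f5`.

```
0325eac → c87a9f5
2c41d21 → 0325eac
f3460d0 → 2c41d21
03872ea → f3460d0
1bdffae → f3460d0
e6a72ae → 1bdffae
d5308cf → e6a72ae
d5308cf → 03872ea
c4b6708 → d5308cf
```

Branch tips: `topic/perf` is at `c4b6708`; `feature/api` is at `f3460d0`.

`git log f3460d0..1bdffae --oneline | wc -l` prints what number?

Reachable from 1bdffae: {0325eac, 1bdffae, 2c41d21, c87a9f5, f3460d0}.
Reachable from f3460d0: {0325eac, 2c41d21, c87a9f5, f3460d0}.
In 1bdffae's history but not f3460d0's: {1bdffae} — 1 commit.

1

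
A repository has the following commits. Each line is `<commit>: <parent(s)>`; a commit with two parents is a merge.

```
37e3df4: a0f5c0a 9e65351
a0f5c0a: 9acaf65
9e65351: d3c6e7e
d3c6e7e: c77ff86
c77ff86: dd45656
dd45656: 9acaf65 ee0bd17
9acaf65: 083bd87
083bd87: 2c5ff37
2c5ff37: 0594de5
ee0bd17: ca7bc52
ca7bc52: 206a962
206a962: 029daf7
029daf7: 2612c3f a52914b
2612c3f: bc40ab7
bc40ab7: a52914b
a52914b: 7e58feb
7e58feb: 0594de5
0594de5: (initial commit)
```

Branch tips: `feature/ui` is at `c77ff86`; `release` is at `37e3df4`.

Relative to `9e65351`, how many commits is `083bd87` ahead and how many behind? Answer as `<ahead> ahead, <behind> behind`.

Reachable from 083bd87: {0594de5, 083bd87, 2c5ff37}.
Reachable from 9e65351: {029daf7, 0594de5, 083bd87, 206a962, 2612c3f, 2c5ff37, 7e58feb, 9acaf65, 9e65351, a52914b, bc40ab7, c77ff86, ca7bc52, d3c6e7e, dd45656, ee0bd17}.
Only in 083bd87's history (ahead): {} — 0.
Only in 9e65351's history (behind): {029daf7, 206a962, 2612c3f, 7e58feb, 9acaf65, 9e65351, a52914b, bc40ab7, c77ff86, ca7bc52, d3c6e7e, dd45656, ee0bd17} — 13.

0 ahead, 13 behind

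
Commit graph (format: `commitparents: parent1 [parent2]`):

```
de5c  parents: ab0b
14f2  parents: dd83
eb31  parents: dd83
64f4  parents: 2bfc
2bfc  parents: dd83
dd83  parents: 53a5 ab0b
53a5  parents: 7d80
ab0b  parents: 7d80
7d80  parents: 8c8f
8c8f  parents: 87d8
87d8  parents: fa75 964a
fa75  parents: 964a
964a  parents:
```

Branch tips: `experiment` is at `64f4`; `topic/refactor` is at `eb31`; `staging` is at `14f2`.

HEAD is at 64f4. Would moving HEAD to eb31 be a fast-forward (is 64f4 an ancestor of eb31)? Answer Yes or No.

No

A fast-forward from 64f4 to eb31 is possible iff 64f4 is an ancestor of eb31.
Ancestors of eb31: {53a5, 7d80, 87d8, 8c8f, 964a, ab0b, dd83, eb31, fa75}.
64f4 is not among them, so fast-forward is not possible.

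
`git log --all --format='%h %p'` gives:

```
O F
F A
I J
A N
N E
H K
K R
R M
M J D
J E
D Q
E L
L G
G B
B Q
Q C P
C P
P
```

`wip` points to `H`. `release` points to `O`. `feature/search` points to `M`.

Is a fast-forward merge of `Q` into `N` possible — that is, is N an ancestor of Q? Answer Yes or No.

No

A fast-forward from N to Q is possible iff N is an ancestor of Q.
Ancestors of Q: {C, P, Q}.
N is not among them, so fast-forward is not possible.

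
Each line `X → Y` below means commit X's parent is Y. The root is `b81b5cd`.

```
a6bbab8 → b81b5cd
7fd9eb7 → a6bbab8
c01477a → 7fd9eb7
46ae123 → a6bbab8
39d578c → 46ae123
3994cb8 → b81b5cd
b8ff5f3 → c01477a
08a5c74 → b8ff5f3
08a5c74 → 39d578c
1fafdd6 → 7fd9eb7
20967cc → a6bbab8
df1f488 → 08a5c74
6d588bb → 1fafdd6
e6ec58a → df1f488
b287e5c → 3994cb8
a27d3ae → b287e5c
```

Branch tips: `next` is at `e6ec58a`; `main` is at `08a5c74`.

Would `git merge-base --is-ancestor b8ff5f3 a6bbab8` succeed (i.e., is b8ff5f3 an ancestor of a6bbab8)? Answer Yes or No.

Ancestors of a6bbab8: {a6bbab8, b81b5cd}.
b8ff5f3 is not in that set, so it is not an ancestor of a6bbab8.

No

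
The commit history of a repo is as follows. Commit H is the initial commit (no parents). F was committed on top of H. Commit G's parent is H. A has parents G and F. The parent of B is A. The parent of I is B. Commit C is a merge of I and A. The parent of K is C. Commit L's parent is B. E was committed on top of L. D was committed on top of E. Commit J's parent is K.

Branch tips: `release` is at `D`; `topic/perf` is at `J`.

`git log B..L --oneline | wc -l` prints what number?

Reachable from L: {A, B, F, G, H, L}.
Reachable from B: {A, B, F, G, H}.
In L's history but not B's: {L} — 1 commit.

1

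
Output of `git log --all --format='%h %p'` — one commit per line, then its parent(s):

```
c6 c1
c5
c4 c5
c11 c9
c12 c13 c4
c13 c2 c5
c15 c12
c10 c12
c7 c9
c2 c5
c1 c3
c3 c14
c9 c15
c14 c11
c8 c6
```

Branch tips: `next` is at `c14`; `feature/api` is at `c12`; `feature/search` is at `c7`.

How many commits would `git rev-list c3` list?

10

Walking parent pointers from c3: reachable set = {c11, c12, c13, c14, c15, c2, c3, c4, c5, c9}.
That is 10 commits.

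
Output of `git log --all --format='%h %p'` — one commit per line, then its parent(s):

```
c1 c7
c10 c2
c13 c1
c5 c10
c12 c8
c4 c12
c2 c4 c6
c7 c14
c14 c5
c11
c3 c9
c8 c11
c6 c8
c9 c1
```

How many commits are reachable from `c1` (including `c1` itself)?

11

Walking parent pointers from c1: reachable set = {c1, c10, c11, c12, c14, c2, c4, c5, c6, c7, c8}.
That is 11 commits.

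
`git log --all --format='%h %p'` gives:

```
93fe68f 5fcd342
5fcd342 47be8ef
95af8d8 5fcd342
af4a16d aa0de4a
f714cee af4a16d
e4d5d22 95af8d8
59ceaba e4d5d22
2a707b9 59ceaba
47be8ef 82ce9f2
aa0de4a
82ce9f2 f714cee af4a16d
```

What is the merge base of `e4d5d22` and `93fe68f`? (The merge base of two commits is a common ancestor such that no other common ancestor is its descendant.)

Ancestors of e4d5d22: {47be8ef, 5fcd342, 82ce9f2, 95af8d8, aa0de4a, af4a16d, e4d5d22, f714cee}.
Ancestors of 93fe68f: {47be8ef, 5fcd342, 82ce9f2, 93fe68f, aa0de4a, af4a16d, f714cee}.
Common ancestors: {47be8ef, 5fcd342, 82ce9f2, aa0de4a, af4a16d, f714cee}.
Among these, 5fcd342 is not an ancestor of any other common ancestor — it is the merge base.

5fcd342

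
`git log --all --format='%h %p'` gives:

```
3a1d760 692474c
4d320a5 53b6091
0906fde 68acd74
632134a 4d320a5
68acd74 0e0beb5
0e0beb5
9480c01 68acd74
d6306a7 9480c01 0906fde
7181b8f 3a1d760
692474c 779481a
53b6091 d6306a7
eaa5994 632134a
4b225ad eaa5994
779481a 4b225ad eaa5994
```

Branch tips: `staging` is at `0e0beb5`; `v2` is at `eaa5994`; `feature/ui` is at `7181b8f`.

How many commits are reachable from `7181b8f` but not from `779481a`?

Reachable from 7181b8f: {0906fde, 0e0beb5, 3a1d760, 4b225ad, 4d320a5, 53b6091, 632134a, 68acd74, 692474c, 7181b8f, 779481a, 9480c01, d6306a7, eaa5994}.
Reachable from 779481a: {0906fde, 0e0beb5, 4b225ad, 4d320a5, 53b6091, 632134a, 68acd74, 779481a, 9480c01, d6306a7, eaa5994}.
In 7181b8f's history but not 779481a's: {3a1d760, 692474c, 7181b8f} — 3 commits.

3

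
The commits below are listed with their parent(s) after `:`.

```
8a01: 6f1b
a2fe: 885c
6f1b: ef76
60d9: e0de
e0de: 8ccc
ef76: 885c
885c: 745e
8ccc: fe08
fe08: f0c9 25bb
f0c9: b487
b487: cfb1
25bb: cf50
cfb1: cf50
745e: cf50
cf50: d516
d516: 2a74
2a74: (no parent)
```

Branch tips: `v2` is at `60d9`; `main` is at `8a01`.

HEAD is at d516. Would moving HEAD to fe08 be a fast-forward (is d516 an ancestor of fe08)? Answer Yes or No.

Yes

A fast-forward from d516 to fe08 is possible iff d516 is an ancestor of fe08.
Ancestors of fe08: {25bb, 2a74, b487, cf50, cfb1, d516, f0c9, fe08}.
d516 is among them, so fast-forward is possible.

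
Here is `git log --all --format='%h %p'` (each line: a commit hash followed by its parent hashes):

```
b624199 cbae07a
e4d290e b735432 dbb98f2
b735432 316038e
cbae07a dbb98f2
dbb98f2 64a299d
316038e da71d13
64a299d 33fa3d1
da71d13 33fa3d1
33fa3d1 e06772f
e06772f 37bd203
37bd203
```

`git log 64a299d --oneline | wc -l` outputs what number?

Walking parent pointers from 64a299d: reachable set = {33fa3d1, 37bd203, 64a299d, e06772f}.
That is 4 commits.

4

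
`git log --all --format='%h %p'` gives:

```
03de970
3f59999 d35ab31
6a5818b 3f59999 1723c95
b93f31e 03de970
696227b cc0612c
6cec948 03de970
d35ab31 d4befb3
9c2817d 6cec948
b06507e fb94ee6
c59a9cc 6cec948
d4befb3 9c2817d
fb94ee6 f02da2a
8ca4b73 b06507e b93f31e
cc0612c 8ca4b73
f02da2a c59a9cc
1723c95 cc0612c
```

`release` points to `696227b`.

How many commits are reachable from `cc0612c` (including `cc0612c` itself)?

9

Walking parent pointers from cc0612c: reachable set = {03de970, 6cec948, 8ca4b73, b06507e, b93f31e, c59a9cc, cc0612c, f02da2a, fb94ee6}.
That is 9 commits.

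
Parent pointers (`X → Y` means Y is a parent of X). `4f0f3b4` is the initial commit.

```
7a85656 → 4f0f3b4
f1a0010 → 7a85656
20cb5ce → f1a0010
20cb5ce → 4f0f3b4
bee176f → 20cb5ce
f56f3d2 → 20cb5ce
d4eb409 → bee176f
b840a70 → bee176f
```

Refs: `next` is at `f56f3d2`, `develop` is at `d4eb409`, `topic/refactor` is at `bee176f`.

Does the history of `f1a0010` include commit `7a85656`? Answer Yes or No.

Yes

Ancestors of f1a0010 (commits reachable by following parents): {4f0f3b4, 7a85656, f1a0010}.
7a85656 is in that set, so it is an ancestor of f1a0010.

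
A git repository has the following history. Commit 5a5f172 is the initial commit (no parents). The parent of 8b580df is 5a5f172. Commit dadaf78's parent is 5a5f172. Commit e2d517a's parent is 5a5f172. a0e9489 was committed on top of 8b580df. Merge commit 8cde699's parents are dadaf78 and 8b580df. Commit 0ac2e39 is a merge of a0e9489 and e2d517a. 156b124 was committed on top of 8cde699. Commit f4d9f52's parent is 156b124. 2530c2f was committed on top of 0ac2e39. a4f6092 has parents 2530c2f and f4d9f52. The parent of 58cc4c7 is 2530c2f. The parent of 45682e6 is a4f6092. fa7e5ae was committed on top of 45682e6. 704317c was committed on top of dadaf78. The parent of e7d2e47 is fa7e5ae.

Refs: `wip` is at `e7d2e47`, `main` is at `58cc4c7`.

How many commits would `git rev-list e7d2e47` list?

Walking parent pointers from e7d2e47: reachable set = {0ac2e39, 156b124, 2530c2f, 45682e6, 5a5f172, 8b580df, 8cde699, a0e9489, a4f6092, dadaf78, e2d517a, e7d2e47, f4d9f52, fa7e5ae}.
That is 14 commits.

14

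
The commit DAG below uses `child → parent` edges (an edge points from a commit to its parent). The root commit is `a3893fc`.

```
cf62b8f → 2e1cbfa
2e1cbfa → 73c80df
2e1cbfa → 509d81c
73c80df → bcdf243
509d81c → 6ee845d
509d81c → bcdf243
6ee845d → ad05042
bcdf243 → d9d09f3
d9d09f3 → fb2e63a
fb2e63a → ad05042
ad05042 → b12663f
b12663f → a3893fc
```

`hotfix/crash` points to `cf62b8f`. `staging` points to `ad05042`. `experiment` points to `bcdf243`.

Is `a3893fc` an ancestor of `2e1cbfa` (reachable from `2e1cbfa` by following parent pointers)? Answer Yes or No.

Ancestors of 2e1cbfa (commits reachable by following parents): {2e1cbfa, 509d81c, 6ee845d, 73c80df, a3893fc, ad05042, b12663f, bcdf243, d9d09f3, fb2e63a}.
a3893fc is in that set, so it is an ancestor of 2e1cbfa.

Yes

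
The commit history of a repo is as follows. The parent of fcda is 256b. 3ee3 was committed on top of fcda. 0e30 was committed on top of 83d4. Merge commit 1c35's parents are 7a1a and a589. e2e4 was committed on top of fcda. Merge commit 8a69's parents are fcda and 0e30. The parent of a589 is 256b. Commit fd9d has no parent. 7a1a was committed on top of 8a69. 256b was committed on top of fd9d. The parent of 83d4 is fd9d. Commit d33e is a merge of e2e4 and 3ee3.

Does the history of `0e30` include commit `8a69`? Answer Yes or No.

Ancestors of 0e30: {0e30, 83d4, fd9d}.
8a69 is not in that set, so it is not an ancestor of 0e30.

No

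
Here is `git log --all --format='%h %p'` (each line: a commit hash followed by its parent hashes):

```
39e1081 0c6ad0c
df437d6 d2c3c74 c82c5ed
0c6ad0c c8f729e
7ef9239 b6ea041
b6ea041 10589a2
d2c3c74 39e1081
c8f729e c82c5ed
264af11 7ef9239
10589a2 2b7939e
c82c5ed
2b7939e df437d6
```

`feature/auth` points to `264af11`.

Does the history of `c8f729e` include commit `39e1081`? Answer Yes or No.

Ancestors of c8f729e: {c82c5ed, c8f729e}.
39e1081 is not in that set, so it is not an ancestor of c8f729e.

No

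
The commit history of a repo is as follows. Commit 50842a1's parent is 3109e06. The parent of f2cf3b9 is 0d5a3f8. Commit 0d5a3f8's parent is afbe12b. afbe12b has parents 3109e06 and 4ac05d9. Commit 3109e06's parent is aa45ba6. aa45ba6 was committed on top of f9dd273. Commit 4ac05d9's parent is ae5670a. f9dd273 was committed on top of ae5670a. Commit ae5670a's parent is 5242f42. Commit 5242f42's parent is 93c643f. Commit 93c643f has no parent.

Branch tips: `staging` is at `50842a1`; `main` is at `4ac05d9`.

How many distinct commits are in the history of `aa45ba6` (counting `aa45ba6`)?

5

Walking parent pointers from aa45ba6: reachable set = {5242f42, 93c643f, aa45ba6, ae5670a, f9dd273}.
That is 5 commits.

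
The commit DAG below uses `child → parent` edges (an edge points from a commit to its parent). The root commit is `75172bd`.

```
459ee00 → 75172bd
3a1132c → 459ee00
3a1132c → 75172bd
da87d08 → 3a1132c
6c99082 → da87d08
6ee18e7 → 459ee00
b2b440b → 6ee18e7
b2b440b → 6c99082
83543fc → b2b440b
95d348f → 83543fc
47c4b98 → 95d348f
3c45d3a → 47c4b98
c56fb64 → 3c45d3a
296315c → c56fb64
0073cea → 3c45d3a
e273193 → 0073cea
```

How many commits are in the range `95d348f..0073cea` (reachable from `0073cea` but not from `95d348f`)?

3

Reachable from 0073cea: {0073cea, 3a1132c, 3c45d3a, 459ee00, 47c4b98, 6c99082, 6ee18e7, 75172bd, 83543fc, 95d348f, b2b440b, da87d08}.
Reachable from 95d348f: {3a1132c, 459ee00, 6c99082, 6ee18e7, 75172bd, 83543fc, 95d348f, b2b440b, da87d08}.
In 0073cea's history but not 95d348f's: {0073cea, 3c45d3a, 47c4b98} — 3 commits.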